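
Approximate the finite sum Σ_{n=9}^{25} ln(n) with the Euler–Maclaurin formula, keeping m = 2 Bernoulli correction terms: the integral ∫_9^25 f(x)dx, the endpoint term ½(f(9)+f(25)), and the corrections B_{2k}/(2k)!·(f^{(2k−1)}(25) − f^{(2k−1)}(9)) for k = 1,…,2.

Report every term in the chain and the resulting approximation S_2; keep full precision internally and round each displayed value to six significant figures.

Integral: ∫_9^25 ln(x) dx = 44.6969.
Boundary: ½(f(9) + f(25)) = ½(2.19722 + 3.21888) = 2.70805.
Integral + boundary = 47.4049.
Order-1 term: 1/12 · (0.0400000 − 0.111111) = -0.00592593.
Running total after k=1: 47.3990.
Order-2 term: −1/720 · (0.000128000 − 0.00274348) = 3.63262e-06.

S_2 ≈ 47.3990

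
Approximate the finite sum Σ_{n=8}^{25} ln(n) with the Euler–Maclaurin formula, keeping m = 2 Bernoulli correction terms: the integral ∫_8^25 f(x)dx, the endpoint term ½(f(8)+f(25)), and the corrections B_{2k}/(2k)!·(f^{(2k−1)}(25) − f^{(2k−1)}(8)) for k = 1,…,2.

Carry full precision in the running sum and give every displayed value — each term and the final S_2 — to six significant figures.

∫_8^25 ln(x) dx evaluates to 46.8364.
Endpoint term: (f(8) + f(25))/2 = (2.07944 + 3.21888)/2 = 2.64916.
So far: 49.4855.
Order-1 term: 1/12 · (0.0400000 − 0.125000) = -0.00708333.
Partial sum through k=1: 49.4784.
Order-2 term: −1/720 · (0.000128000 − 0.00390625) = 5.24757e-06.

S_2 ≈ 49.4784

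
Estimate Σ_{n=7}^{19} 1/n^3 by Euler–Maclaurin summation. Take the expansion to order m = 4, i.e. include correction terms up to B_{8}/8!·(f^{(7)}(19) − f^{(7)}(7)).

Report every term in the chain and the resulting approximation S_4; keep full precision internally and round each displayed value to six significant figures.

S_4 ≈ 0.0104512

∫_7^19 1/x^3 dx evaluates to 0.00881904.
Endpoint term: (f(7) + f(19))/2 = (0.00291545 + 0.000145794)/2 = 0.00153062.
Running total after boundary: 0.0103497.
Correction k=1: B_{2}/2! · (f^{(1)}(19) − f^{(1)}(7)) = 1/12 · (-2.30201e-05 − (-0.00124948)) = 0.000102205.
After k=1: 0.0104519.
Correction k=2: B_{4}/4! · (f^{(3)}(19) − f^{(3)}(7)) = −1/720 · (-1.27535e-06 − (-0.000509992)) = -7.06550e-07.
After k=2: 0.0104512.
Correction k=3: B_{6}/6! · (f^{(5)}(19) − f^{(5)}(7)) = 1/30240 · (-1.48379e-07 − (-0.000437136)) = 1.44506e-08.
After k=3: 0.0104512.
Correction k=4: B_{8}/8! · (f^{(7)}(19) − f^{(7)}(7)) = −1/1209600 · (-2.95935e-08 − (-0.000642322)) = -5.30996e-10.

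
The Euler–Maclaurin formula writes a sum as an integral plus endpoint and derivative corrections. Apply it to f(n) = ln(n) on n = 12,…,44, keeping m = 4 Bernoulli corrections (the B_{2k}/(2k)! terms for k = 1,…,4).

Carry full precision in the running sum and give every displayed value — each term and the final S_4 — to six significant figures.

S_4 ≈ 107.815

Integral: ∫_12^44 ln(x) dx = 104.685.
Endpoint term: (f(12) + f(44))/2 = (2.48491 + 3.78419)/2 = 3.13455.
So far: 107.820.
Correction k=1: B_{2}/2! · (f^{(1)}(44) − f^{(1)}(12)) = 1/12 · (0.0227273 − 0.0833333) = -0.00505051.
Partial sum through k=1: 107.815.
Correction k=2: B_{4}/4! · (f^{(3)}(44) − f^{(3)}(12)) = −1/720 · (2.34786e-05 − 0.00115741) = 1.57490e-06.
Partial sum through k=2: 107.815.
Correction k=3: B_{6}/6! · (f^{(5)}(44) − f^{(5)}(12)) = 1/30240 · (1.45528e-07 − 9.64506e-05) = -3.18469e-09.
Partial sum through k=3: 107.815.
Correction k=4: B_{8}/8! · (f^{(7)}(44) − f^{(7)}(12)) = −1/1209600 · (2.25509e-09 − 2.00939e-05) = 1.66101e-11.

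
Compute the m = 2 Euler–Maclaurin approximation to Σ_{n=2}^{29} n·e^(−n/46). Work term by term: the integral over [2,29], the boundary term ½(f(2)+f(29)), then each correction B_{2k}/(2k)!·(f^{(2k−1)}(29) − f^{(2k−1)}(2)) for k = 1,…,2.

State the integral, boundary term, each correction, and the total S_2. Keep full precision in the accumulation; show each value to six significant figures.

The integral term ∫_2^29 x·e^(−x/46) dx = 277.414.
Boundary: ½(f(2) + f(29)) = ½(1.91491 + 15.4384) = 8.67668.
So far: 286.091.
Order-1 term: 1/12 · (0.196742 − 0.915825) = -0.0599236.
Partial sum through k=1: 286.031.
Order-2 term: −1/720 · (0.000596154 − 0.00133777) = 1.03003e-06.

S_2 ≈ 286.031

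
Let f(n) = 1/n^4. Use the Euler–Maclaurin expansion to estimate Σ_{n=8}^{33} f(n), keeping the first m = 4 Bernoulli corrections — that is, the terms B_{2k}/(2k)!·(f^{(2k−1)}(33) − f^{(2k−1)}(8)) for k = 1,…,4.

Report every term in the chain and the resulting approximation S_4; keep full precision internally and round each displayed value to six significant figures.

Integral: ∫_8^33 1/x^4 dx = 0.000641766.
Boundary: ½(f(8) + f(33)) = ½(0.000244141 + 8.43226e-07) = 0.000122492.
So far: 0.000764258.
Order-1 term: 1/12 · (-1.02209e-07 − (-0.000122070)) = 1.01640e-05.
Running total after k=1: 0.000774422.
Order-2 term: −1/720 · (-2.81568e-09 − (-5.72205e-05)) = -7.94689e-08.
Running total after k=2: 0.000774343.
Order-3 term: 1/30240 · (-1.44792e-10 − (-5.00679e-05)) = 1.65568e-09.
Running total after k=3: 0.000774344.
Order-4 term: −1/1209600 · (-1.19663e-11 − (-7.04080e-05)) = -5.82077e-11.

S_4 ≈ 0.000774344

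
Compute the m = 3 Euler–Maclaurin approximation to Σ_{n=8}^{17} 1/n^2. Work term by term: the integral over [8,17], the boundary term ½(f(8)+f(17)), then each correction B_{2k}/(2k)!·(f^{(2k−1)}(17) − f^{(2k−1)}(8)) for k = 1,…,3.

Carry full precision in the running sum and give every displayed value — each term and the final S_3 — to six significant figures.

Integral: ∫_8^17 1/x^2 dx = 0.0661765.
Boundary: ½(f(8) + f(17)) = ½(0.0156250 + 0.00346021) = 0.00954260.
Running total after boundary: 0.0757191.
Correction k=1: B_{2}/2! · (f^{(1)}(17) − f^{(1)}(8)) = 1/12 · (-0.000407083 − (-0.00390625)) = 0.000291597.
Partial sum through k=1: 0.0760107.
Correction k=2: B_{4}/4! · (f^{(3)}(17) − f^{(3)}(8)) = −1/720 · (-1.69031e-05 − (-0.000732422)) = -9.93776e-07.
Partial sum through k=2: 0.0760097.
Correction k=3: B_{6}/6! · (f^{(5)}(17) − f^{(5)}(8)) = 1/30240 · (-1.75465e-06 − (-0.000343323)) = 1.12952e-08.

S_3 ≈ 0.0760097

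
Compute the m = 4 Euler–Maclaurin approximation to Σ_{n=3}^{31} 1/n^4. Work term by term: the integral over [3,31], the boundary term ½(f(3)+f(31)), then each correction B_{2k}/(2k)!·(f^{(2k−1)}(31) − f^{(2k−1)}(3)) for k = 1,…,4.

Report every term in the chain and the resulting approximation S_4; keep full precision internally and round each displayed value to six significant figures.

∫_3^31 1/x^4 dx evaluates to 0.0123345.
½[f(3) + f(31)] = ½[0.0123457 + 1.08281e-06] = 0.00617338.
So far: 0.0185079.
Correction k=1: B_{2}/2! · (f^{(1)}(31) − f^{(1)}(3)) = 1/12 · (-1.39718e-07 − (-0.0164609)) = 0.00137173.
Running total after k=1: 0.0198796.
Correction k=2: B_{4}/4! · (f^{(3)}(31) − f^{(3)}(3)) = −1/720 · (-4.36164e-09 − (-0.0548697)) = -7.62079e-05.
Running total after k=2: 0.0198034.
Correction k=3: B_{6}/6! · (f^{(5)}(31) − f^{(5)}(3)) = 1/30240 · (-2.54164e-10 − (-0.341411)) = 1.12901e-05.
Running total after k=3: 0.0198147.
Correction k=4: B_{8}/8! · (f^{(7)}(31) − f^{(7)}(3)) = −1/1209600 · (-2.38031e-11 − (-3.41411)) = -2.82251e-06.

S_4 ≈ 0.0198119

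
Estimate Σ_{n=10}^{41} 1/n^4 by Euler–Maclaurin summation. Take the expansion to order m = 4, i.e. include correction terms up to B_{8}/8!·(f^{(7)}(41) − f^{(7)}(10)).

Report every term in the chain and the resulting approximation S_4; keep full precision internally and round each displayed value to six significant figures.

∫_10^41 1/x^4 dx evaluates to 0.000328497.
½[f(10) + f(41)] = ½[0.000100000 + 3.53887e-07] = 5.01769e-05.
So far: 0.000378674.
Order-1 term: 1/12 · (-3.45256e-08 − (-4.00000e-05)) = 3.33046e-06.
Partial sum through k=1: 0.000382004.
Order-2 term: −1/720 · (-6.16161e-10 − (-1.20000e-05)) = -1.66658e-08.
Partial sum through k=2: 0.000381988.
Order-3 term: 1/30240 · (-2.05265e-11 − (-6.72000e-06)) = 2.22222e-10.
Partial sum through k=3: 0.000381988.
Order-4 term: −1/1209600 · (-1.09898e-12 − (-6.04800e-06)) = -5.00000e-12.

S_4 ≈ 0.000381988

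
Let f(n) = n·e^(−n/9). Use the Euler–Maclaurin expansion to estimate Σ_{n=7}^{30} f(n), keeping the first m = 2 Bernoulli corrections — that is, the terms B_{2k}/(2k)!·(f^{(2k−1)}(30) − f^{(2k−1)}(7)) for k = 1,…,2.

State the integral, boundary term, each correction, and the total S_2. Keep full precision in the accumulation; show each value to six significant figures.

The integral term ∫_7^30 x·e^(−x/9) dx = 53.6357.
Endpoint term: (f(7) + f(30))/2 = (3.21598 + 1.07022)/2 = 2.14310.
Running total after boundary: 55.7788.
k=1: B_{2}/(2)! × [f^{(1)}(30) − f^{(1)}(7)] = 1/12 × (-0.0832393 − 0.102095) = -0.0154445.
Running total after k=1: 55.7634.
k=2: B_{4}/(4)! × [f^{(3)}(30) − f^{(3)}(7)] = −1/720 × (-0.000146807 − 0.0126043) = 1.77098e-05.

S_2 ≈ 55.7634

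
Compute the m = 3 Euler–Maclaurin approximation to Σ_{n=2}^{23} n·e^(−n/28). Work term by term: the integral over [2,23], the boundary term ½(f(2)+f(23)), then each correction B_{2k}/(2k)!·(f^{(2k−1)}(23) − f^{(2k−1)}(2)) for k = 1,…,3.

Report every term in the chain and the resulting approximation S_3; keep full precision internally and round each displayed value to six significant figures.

S_3 ≈ 159.977

The integral term ∫_2^23 x·e^(−x/28) dx = 154.054.
½[f(2) + f(23)] = ½[1.86213 + 10.1155] = 5.98880.
Integral + boundary = 160.043.
k=1: B_{2}/(2)! × [f^{(1)}(23) − f^{(1)}(2)] = 1/12 × (0.0785362 − 0.864558) = -0.0655018.
Running total after k=1: 159.977.
k=2: B_{4}/(4)! × [f^{(3)}(23) − f^{(3)}(2)] = −1/720 × (0.00122212 − 0.00347791) = 3.13305e-06.
Running total after k=2: 159.977.
k=3: B_{6}/(6)! × [f^{(5)}(23) − f^{(5)}(2)] = 1/30240 × (2.98988e-06 − 7.46565e-06) = -1.48008e-10.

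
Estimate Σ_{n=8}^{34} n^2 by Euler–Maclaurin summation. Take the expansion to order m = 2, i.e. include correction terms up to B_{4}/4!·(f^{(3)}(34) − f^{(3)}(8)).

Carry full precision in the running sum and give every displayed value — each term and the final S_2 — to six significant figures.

S_2 ≈ 13545.0

∫_8^34 x^2 dx evaluates to 12930.7.
Endpoint term: (f(8) + f(34))/2 = (64.0000 + 1156.00)/2 = 610.000.
Running total after boundary: 13540.7.
Correction k=1: B_{2}/2! · (f^{(1)}(34) − f^{(1)}(8)) = 1/12 · (68.0000 − 16.0000) = 4.33333.
Running total after k=1: 13545.0.
Correction k=2: B_{4}/4! · (f^{(3)}(34) − f^{(3)}(8)) = −1/720 · (0.00000 − 0.00000) = 0.00000.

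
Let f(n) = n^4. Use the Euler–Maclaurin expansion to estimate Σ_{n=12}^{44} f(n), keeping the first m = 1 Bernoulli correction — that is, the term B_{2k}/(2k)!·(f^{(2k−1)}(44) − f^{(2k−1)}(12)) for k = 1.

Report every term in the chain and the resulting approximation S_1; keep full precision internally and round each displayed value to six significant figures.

S_1 ≈ 3.48457e+07

Integral: ∫_12^44 x^4 dx = 3.29335e+07.
½[f(12) + f(44)] = ½[20736.0 + 3.74810e+06] = 1.88442e+06.
Integral + boundary = 3.48179e+07.
Order-1 term: 1/12 · (340736 − 6912.00) = 27818.7.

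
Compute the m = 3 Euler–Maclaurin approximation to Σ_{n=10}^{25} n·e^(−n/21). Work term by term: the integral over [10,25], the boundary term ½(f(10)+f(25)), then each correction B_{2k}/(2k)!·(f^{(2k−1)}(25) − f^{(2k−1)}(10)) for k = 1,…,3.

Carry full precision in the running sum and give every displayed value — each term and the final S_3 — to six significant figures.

S_3 ≈ 117.502

Integral: ∫_10^25 x·e^(−x/21) dx = 110.628.
Boundary: ½(f(10) + f(25)) = ½(6.21145 + 7.60191) = 6.90668.
Running total after boundary: 117.534.
k=1: B_{2}/(2)! × [f^{(1)}(25) − f^{(1)}(10)] = 1/12 × (-0.0579193 − 0.325362) = -0.0319401.
After k=1: 117.502.
k=2: B_{4}/(4)! × [f^{(3)}(25) − f^{(3)}(10)] = −1/720 × (0.00124770 − 0.00355477) = 3.20427e-06.
After k=2: 117.502.
k=3: B_{6}/(6)! × [f^{(5)}(25) − f^{(5)}(10)] = 1/30240 × (5.95630e-06 − 1.44484e-05) = -2.80824e-10.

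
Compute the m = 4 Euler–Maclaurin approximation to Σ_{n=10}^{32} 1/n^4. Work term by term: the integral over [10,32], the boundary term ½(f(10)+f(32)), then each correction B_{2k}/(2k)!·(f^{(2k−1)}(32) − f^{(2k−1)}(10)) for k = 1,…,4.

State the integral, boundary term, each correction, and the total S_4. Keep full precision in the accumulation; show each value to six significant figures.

S_4 ≈ 0.000376945

The integral term ∫_10^32 1/x^4 dx = 0.000323161.
½[f(10) + f(32)] = ½[0.000100000 + 9.53674e-07] = 5.04768e-05.
So far: 0.000373638.
Order-1 term: 1/12 · (-1.19209e-07 − (-4.00000e-05)) = 3.32340e-06.
Running total after k=1: 0.000376961.
Order-2 term: −1/720 · (-3.49246e-09 − (-1.20000e-05)) = -1.66618e-08.
Running total after k=2: 0.000376944.
Order-3 term: 1/30240 · (-1.90994e-10 − (-6.72000e-06)) = 2.22216e-10.
Running total after k=3: 0.000376945.
Order-4 term: −1/1209600 · (-1.67866e-11 − (-6.04800e-06)) = -4.99999e-12.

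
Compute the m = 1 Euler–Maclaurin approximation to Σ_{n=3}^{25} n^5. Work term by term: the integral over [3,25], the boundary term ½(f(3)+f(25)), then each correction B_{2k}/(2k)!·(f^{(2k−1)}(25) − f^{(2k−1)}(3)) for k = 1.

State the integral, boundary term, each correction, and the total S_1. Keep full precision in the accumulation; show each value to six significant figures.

S_1 ≈ 4.57356e+07

The integral term ∫_3^25 x^5 dx = 4.06900e+07.
½[f(3) + f(25)] = ½[243.000 + 9.76562e+06] = 4.88293e+06.
So far: 4.55729e+07.
Correction k=1: B_{2}/2! · (f^{(1)}(25) − f^{(1)}(3)) = 1/12 · (1.95312e+06 − 405.000) = 162727.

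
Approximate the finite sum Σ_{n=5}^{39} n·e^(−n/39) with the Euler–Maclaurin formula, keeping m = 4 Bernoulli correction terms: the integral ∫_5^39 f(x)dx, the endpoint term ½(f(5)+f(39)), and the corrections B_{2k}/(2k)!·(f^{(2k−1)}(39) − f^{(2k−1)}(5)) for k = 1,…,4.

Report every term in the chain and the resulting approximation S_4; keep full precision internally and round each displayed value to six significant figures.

Integral: ∫_5^39 x·e^(−x/39) dx = 390.429.
Endpoint term: (f(5) + f(39))/2 = (4.39836 + 14.3473)/2 = 9.37283.
Running total after boundary: 399.802.
Correction k=1: B_{2}/2! · (f^{(1)}(39) − f^{(1)}(5)) = 1/12 · (0.00000 − 0.766894) = -0.0639079.
Partial sum through k=1: 399.738.
Correction k=2: B_{4}/4! · (f^{(3)}(39) − f^{(3)}(5)) = −1/720 · (0.000483734 − 0.00166091) = 1.63496e-06.
Partial sum through k=2: 399.738.
Correction k=3: B_{6}/6! · (f^{(5)}(39) − f^{(5)}(5)) = 1/30240 · (6.36073e-07 − 1.85247e-06) = -4.02248e-11.
Partial sum through k=3: 399.738.
Correction k=4: B_{8}/8! · (f^{(7)}(39) − f^{(7)}(5)) = −1/1209600 · (6.27291e-10 − 1.71792e-09) = 9.01647e-16.

S_4 ≈ 399.738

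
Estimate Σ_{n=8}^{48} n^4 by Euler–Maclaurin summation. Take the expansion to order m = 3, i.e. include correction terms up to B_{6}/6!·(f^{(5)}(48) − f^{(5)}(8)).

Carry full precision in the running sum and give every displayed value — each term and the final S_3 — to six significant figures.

Integral: ∫_8^48 x^4 dx = 5.09542e+07.
Endpoint term: (f(8) + f(48))/2 = (4096.00 + 5.30842e+06)/2 = 2.65626e+06.
Running total after boundary: 5.36105e+07.
k=1: B_{2}/(2)! × [f^{(1)}(48) − f^{(1)}(8)] = 1/12 × (442368 − 2048.00) = 36693.3.
After k=1: 5.36472e+07.
k=2: B_{4}/(4)! × [f^{(3)}(48) − f^{(3)}(8)] = −1/720 × (1152.00 − 192.000) = -1.33333.
After k=2: 5.36472e+07.
k=3: B_{6}/(6)! × [f^{(5)}(48) − f^{(5)}(8)] = 1/30240 × (0.00000 − 0.00000) = 0.00000.

S_3 ≈ 5.36472e+07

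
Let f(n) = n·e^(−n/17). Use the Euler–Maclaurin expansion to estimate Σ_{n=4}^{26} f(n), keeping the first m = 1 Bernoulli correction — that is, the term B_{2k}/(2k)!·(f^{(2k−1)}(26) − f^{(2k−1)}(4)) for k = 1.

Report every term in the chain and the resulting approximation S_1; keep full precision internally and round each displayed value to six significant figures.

S_1 ≈ 128.107

The integral term ∫_4^26 x·e^(−x/17) dx = 123.770.
Endpoint term: (f(4) + f(26))/2 = (3.16135 + 5.63324)/2 = 4.39730.
Running total after boundary: 128.167.
k=1: B_{2}/(2)! × [f^{(1)}(26) − f^{(1)}(4)] = 1/12 × (-0.114704 − 0.604376) = -0.0599234.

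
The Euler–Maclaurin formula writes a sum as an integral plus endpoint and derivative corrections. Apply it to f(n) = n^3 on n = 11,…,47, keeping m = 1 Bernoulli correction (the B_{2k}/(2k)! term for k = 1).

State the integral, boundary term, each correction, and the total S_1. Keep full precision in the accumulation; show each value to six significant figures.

S_1 ≈ 1.26936e+06

The integral term ∫_11^47 x^3 dx = 1.21626e+06.
½[f(11) + f(47)] = ½[1331.00 + 103823] = 52577.0.
So far: 1.26884e+06.
k=1: B_{2}/(2)! × [f^{(1)}(47) − f^{(1)}(11)] = 1/12 × (6627.00 − 363.000) = 522.000.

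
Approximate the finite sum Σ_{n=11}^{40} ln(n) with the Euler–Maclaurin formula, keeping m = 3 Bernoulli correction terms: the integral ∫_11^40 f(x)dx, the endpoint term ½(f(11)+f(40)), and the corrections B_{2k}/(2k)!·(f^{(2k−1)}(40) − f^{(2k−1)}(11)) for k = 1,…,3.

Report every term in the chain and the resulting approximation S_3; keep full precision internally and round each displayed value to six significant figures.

S_3 ≈ 95.2162

Integral: ∫_11^40 ln(x) dx = 92.1783.
½[f(11) + f(40)] = ½[2.39790 + 3.68888] = 3.04339.
Running total after boundary: 95.2217.
Correction k=1: B_{2}/2! · (f^{(1)}(40) − f^{(1)}(11)) = 1/12 · (0.0250000 − 0.0909091) = -0.00549242.
After k=1: 95.2162.
Correction k=2: B_{4}/4! · (f^{(3)}(40) − f^{(3)}(11)) = −1/720 · (3.12500e-05 − 0.00150263) = 2.04358e-06.
After k=2: 95.2162.
Correction k=3: B_{6}/6! · (f^{(5)}(40) − f^{(5)}(11)) = 1/30240 · (2.34375e-07 − 0.000149021) = -4.92020e-09.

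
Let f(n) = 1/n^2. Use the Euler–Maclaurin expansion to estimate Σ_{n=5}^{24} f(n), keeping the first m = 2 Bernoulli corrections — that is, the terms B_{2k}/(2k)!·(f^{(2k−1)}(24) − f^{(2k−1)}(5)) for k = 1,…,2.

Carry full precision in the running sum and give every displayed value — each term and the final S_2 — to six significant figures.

S_2 ≈ 0.180512

∫_5^24 1/x^2 dx evaluates to 0.158333.
½[f(5) + f(24)] = ½[0.0400000 + 0.00173611] = 0.0208681.
Running total after boundary: 0.179201.
Correction k=1: B_{2}/2! · (f^{(1)}(24) − f^{(1)}(5)) = 1/12 · (-0.000144676 − (-0.0160000)) = 0.00132128.
Partial sum through k=1: 0.180523.
Correction k=2: B_{4}/4! · (f^{(3)}(24) − f^{(3)}(5)) = −1/720 · (-3.01408e-06 − (-0.00768000)) = -1.06625e-05.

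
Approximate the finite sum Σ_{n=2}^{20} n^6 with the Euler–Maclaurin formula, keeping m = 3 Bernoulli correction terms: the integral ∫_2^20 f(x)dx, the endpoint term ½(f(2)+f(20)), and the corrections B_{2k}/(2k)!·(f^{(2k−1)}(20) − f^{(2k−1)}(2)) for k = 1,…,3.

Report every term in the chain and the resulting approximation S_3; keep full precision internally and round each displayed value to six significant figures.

S_3 ≈ 2.16456e+08

∫_2^20 x^6 dx evaluates to 1.82857e+08.
½[f(2) + f(20)] = ½[64.0000 + 6.40000e+07] = 3.20000e+07.
Integral + boundary = 2.14857e+08.
k=1: B_{2}/(2)! × [f^{(1)}(20) − f^{(1)}(2)] = 1/12 × (1.92000e+07 − 192.000) = 1.59998e+06.
After k=1: 2.16457e+08.
k=2: B_{4}/(4)! × [f^{(3)}(20) − f^{(3)}(2)] = −1/720 × (960000 − 960.000) = -1332.00.
After k=2: 2.16456e+08.
k=3: B_{6}/(6)! × [f^{(5)}(20) − f^{(5)}(2)] = 1/30240 × (14400.0 − 1440.00) = 0.428571.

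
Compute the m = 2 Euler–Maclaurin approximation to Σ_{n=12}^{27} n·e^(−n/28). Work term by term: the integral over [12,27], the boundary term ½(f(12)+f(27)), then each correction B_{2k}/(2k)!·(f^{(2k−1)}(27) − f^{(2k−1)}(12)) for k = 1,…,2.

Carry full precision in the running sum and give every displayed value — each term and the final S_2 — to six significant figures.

Integral: ∫_12^27 x·e^(−x/28) dx = 142.478.
Endpoint term: (f(12) + f(27))/2 = (7.81727 + 10.2939)/2 = 9.05558.
Integral + boundary = 151.534.
k=1: B_{2}/(2)! × [f^{(1)}(27) − f^{(1)}(12)] = 1/12 × (0.0136163 − 0.372251) = -0.0298862.
Running total after k=1: 151.504.
k=2: B_{4}/(4)! × [f^{(3)}(27) − f^{(3)}(12)] = −1/720 × (0.000989958 − 0.00213664) = 1.59262e-06.

S_2 ≈ 151.504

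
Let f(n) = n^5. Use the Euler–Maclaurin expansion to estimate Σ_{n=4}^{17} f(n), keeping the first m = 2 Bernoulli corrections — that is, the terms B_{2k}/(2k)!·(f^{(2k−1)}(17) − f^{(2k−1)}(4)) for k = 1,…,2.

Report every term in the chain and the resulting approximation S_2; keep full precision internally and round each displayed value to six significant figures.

S_2 ≈ 4.76736e+06

Integral: ∫_4^17 x^5 dx = 4.02225e+06.
½[f(4) + f(17)] = ½[1024.00 + 1.41986e+06] = 710440.
So far: 4.73269e+06.
Order-1 term: 1/12 · (417605 − 1280.00) = 34693.8.
Running total after k=1: 4.76738e+06.
Order-2 term: −1/720 · (17340.0 − 960.000) = -22.7500.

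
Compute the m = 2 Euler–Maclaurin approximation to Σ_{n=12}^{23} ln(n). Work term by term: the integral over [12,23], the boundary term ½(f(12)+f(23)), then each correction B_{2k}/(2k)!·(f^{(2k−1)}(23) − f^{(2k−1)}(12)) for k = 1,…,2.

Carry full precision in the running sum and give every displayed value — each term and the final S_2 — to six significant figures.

The integral term ∫_12^23 ln(x) dx = 31.2975.
½[f(12) + f(23)] = ½[2.48491 + 3.13549] = 2.81020.
Running total after boundary: 34.1077.
Correction k=1: B_{2}/2! · (f^{(1)}(23) − f^{(1)}(12)) = 1/12 · (0.0434783 − 0.0833333) = -0.00332126.
Partial sum through k=1: 34.1044.
Correction k=2: B_{4}/4! · (f^{(3)}(23) − f^{(3)}(12)) = −1/720 · (0.000164379 − 0.00115741) = 1.37921e-06.

S_2 ≈ 34.1044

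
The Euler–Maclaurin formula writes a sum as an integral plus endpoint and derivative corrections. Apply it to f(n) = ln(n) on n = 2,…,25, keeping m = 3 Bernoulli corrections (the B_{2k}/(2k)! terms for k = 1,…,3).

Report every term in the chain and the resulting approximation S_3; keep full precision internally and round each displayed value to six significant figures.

∫_2^25 ln(x) dx evaluates to 56.0856.
Endpoint term: (f(2) + f(25))/2 = (0.693147 + 3.21888)/2 = 1.95601.
Integral + boundary = 58.0416.
k=1: B_{2}/(2)! × [f^{(1)}(25) − f^{(1)}(2)] = 1/12 × (0.0400000 − 0.500000) = -0.0383333.
Running total after k=1: 58.0033.
k=2: B_{4}/(4)! × [f^{(3)}(25) − f^{(3)}(2)] = −1/720 × (0.000128000 − 0.250000) = 0.000347044.
Running total after k=2: 58.0036.
k=3: B_{6}/(6)! × [f^{(5)}(25) − f^{(5)}(2)] = 1/30240 × (2.45760e-06 − 0.750000) = -2.48015e-05.

S_3 ≈ 58.0036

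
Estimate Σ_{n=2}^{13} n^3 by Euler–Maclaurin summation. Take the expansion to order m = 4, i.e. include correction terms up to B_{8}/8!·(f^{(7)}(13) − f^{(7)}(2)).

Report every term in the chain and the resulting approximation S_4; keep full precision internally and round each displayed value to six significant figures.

Integral: ∫_2^13 x^3 dx = 7136.25.
Endpoint term: (f(2) + f(13))/2 = (8.00000 + 2197.00)/2 = 1102.50.
Integral + boundary = 8238.75.
Order-1 term: 1/12 · (507.000 − 12.0000) = 41.2500.
Running total after k=1: 8280.00.
Order-2 term: −1/720 · (6.00000 − 6.00000) = 0.00000.
Running total after k=2: 8280.00.
Order-3 term: 1/30240 · (0.00000 − 0.00000) = 0.00000.
Running total after k=3: 8280.00.
Order-4 term: −1/1209600 · (0.00000 − 0.00000) = 0.00000.

S_4 ≈ 8280.00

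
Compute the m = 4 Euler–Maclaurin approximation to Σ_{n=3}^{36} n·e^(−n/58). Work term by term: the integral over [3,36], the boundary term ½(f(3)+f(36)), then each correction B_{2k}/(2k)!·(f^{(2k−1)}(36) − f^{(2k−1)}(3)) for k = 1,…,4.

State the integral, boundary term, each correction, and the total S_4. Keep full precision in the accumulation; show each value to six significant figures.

S_4 ≈ 439.844

Integral: ∫_3^36 x·e^(−x/58) dx = 428.801.
½[f(3) + f(36)] = ½[2.84877 + 19.3526] = 11.1007.
So far: 439.902.
k=1: B_{2}/(2)! × [f^{(1)}(36) − f^{(1)}(3)] = 1/12 × (0.203907 − 0.900474) = -0.0580472.
Partial sum through k=1: 439.844.
k=2: B_{4}/(4)! × [f^{(3)}(36) − f^{(3)}(3)] = −1/720 × (0.000380218 − 0.000832240) = 6.27808e-07.
Partial sum through k=2: 439.844.
k=3: B_{6}/(6)! × [f^{(5)}(36) − f^{(5)}(3)] = 1/30240 × (2.08033e-07 − 4.15220e-07) = -6.85144e-12.
Partial sum through k=3: 439.844.
k=4: B_{8}/(8)! × [f^{(7)}(36) − f^{(7)}(3)] = −1/1209600 × (9.00832e-11 − 1.73319e-10) = 6.88125e-17.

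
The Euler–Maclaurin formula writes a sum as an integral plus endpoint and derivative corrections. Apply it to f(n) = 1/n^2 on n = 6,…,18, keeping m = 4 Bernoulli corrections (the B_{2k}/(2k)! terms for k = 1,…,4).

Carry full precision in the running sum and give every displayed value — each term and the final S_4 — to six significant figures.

S_4 ≈ 0.127282

Integral: ∫_6^18 1/x^2 dx = 0.111111.
Boundary: ½(f(6) + f(18)) = ½(0.0277778 + 0.00308642) = 0.0154321.
So far: 0.126543.
Order-1 term: 1/12 · (-0.000342936 − (-0.00925926)) = 0.000743027.
Partial sum through k=1: 0.127286.
Order-2 term: −1/720 · (-1.27013e-05 − (-0.00308642)) = -4.26905e-06.
Partial sum through k=2: 0.127282.
Order-3 term: 1/30240 · (-1.17605e-06 − (-0.00257202)) = 8.50146e-08.
Partial sum through k=3: 0.127282.
Order-4 term: −1/1209600 · (-2.03268e-07 − (-0.00400091)) = -3.30747e-09.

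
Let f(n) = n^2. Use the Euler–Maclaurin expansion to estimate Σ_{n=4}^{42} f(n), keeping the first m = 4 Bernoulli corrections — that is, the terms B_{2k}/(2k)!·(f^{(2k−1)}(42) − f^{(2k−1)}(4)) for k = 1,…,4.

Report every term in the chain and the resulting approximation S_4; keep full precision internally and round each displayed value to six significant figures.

∫_4^42 x^2 dx evaluates to 24674.7.
Endpoint term: (f(4) + f(42))/2 = (16.0000 + 1764.00)/2 = 890.000.
So far: 25564.7.
k=1: B_{2}/(2)! × [f^{(1)}(42) − f^{(1)}(4)] = 1/12 × (84.0000 − 8.00000) = 6.33333.
After k=1: 25571.0.
k=2: B_{4}/(4)! × [f^{(3)}(42) − f^{(3)}(4)] = −1/720 × (0.00000 − 0.00000) = 0.00000.
After k=2: 25571.0.
k=3: B_{6}/(6)! × [f^{(5)}(42) − f^{(5)}(4)] = 1/30240 × (0.00000 − 0.00000) = 0.00000.
After k=3: 25571.0.
k=4: B_{8}/(8)! × [f^{(7)}(42) − f^{(7)}(4)] = −1/1209600 × (0.00000 − 0.00000) = 0.00000.

S_4 ≈ 25571.0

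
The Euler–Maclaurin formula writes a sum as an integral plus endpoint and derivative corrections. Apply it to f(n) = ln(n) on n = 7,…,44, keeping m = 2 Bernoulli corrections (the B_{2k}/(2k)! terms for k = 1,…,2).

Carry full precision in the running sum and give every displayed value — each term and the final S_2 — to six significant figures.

∫_7^44 ln(x) dx evaluates to 115.883.
Endpoint term: (f(7) + f(44))/2 = (1.94591 + 3.78419)/2 = 2.86505.
Running total after boundary: 118.748.
k=1: B_{2}/(2)! × [f^{(1)}(44) − f^{(1)}(7)] = 1/12 × (0.0227273 − 0.142857) = -0.0100108.
Partial sum through k=1: 118.738.
k=2: B_{4}/(4)! × [f^{(3)}(44) − f^{(3)}(7)] = −1/720 × (2.34786e-05 − 0.00583090) = 8.06587e-06.

S_2 ≈ 118.738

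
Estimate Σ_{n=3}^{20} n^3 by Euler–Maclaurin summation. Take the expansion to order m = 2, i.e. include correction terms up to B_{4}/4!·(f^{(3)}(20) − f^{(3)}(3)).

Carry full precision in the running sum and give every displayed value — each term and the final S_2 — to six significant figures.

∫_3^20 x^3 dx evaluates to 39979.8.
½[f(3) + f(20)] = ½[27.0000 + 8000.00] = 4013.50.
Integral + boundary = 43993.2.
Order-1 term: 1/12 · (1200.00 − 27.0000) = 97.7500.
Partial sum through k=1: 44091.0.
Order-2 term: −1/720 · (6.00000 − 6.00000) = 0.00000.

S_2 ≈ 44091.0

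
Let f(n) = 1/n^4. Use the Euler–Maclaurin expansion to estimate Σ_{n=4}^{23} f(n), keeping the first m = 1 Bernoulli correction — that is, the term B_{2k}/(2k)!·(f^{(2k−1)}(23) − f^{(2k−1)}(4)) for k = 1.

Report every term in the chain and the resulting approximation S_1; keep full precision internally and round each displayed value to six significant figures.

Integral: ∫_4^23 1/x^4 dx = 0.00518094.
½[f(4) + f(23)] = ½[0.00390625 + 3.57346e-06] = 0.00195491.
Integral + boundary = 0.00713585.
Correction k=1: B_{2}/2! · (f^{(1)}(23) − f^{(1)}(4)) = 1/12 · (-6.21471e-07 − (-0.00390625)) = 0.000325469.

S_1 ≈ 0.00746132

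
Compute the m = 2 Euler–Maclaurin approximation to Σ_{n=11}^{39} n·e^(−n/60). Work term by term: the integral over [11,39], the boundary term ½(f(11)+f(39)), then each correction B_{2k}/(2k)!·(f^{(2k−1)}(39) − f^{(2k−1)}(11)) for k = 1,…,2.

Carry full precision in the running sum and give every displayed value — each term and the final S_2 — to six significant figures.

S_2 ≈ 460.175

The integral term ∫_11^39 x·e^(−x/60) dx = 445.458.
Endpoint term: (f(11) + f(39))/2 = (9.15740 + 20.3598)/2 = 14.7586.
Integral + boundary = 460.217.
Correction k=1: B_{2}/2! · (f^{(1)}(39) − f^{(1)}(11)) = 1/12 · (0.182716 − 0.679867) = -0.0414293.
Running total after k=1: 460.175.
Correction k=2: B_{4}/4! · (f^{(3)}(39) − f^{(3)}(11)) = −1/720 · (0.000340780 − 0.000651347) = 4.31343e-07.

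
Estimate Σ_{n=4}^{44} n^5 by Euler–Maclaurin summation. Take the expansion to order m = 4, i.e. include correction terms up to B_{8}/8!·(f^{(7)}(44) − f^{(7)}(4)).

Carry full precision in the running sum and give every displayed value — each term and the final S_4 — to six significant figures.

∫_4^44 x^5 dx evaluates to 1.20938e+09.
Boundary: ½(f(4) + f(44)) = ½(1024.00 + 1.64916e+08) = 8.24586e+07.
So far: 1.29184e+09.
Order-1 term: 1/12 · (1.87405e+07 − 1280.00) = 1.56160e+06.
Partial sum through k=1: 1.29341e+09.
Order-2 term: −1/720 · (116160 − 960.000) = -160.000.
Partial sum through k=2: 1.29341e+09.
Order-3 term: 1/30240 · (120.000 − 120.000) = 0.00000.
Partial sum through k=3: 1.29341e+09.
Order-4 term: −1/1209600 · (0.00000 − 0.00000) = 0.00000.

S_4 ≈ 1.29341e+09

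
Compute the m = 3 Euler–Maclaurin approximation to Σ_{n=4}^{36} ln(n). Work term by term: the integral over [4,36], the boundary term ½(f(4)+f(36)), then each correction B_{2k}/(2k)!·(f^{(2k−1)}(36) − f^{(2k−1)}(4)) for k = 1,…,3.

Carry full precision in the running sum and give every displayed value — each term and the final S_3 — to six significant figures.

S_3 ≈ 93.9279

∫_4^36 ln(x) dx evaluates to 91.4615.
Endpoint term: (f(4) + f(36))/2 = (1.38629 + 3.58352)/2 = 2.48491.
So far: 93.9464.
Order-1 term: 1/12 · (0.0277778 − 0.250000) = -0.0185185.
Partial sum through k=1: 93.9279.
Order-2 term: −1/720 · (4.28669e-05 − 0.0312500) = 4.33432e-05.
Partial sum through k=2: 93.9279.
Order-3 term: 1/30240 · (3.96916e-07 − 0.0234375) = -7.75036e-07.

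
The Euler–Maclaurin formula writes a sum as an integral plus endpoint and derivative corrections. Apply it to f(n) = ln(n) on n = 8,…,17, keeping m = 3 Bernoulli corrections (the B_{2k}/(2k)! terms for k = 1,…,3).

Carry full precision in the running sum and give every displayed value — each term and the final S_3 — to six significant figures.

The integral term ∫_8^17 ln(x) dx = 22.5291.
½[f(8) + f(17)] = ½[2.07944 + 2.83321] = 2.45633.
Running total after boundary: 24.9854.
k=1: B_{2}/(2)! × [f^{(1)}(17) − f^{(1)}(8)] = 1/12 × (0.0588235 − 0.125000) = -0.00551471.
After k=1: 24.9799.
k=2: B_{4}/(4)! × [f^{(3)}(17) − f^{(3)}(8)] = −1/720 × (0.000407083 − 0.00390625) = 4.85995e-06.
After k=2: 24.9799.
k=3: B_{6}/(6)! × [f^{(5)}(17) − f^{(5)}(8)] = 1/30240 × (1.69031e-05 − 0.000732422) = -2.36613e-08.

S_3 ≈ 24.9799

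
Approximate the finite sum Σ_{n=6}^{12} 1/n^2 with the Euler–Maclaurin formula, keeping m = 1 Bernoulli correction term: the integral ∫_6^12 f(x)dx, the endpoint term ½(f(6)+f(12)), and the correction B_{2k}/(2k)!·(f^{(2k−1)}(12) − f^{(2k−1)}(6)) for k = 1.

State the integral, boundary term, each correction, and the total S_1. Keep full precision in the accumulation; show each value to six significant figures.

S_1 ≈ 0.101370

The integral term ∫_6^12 1/x^2 dx = 0.0833333.
Boundary: ½(f(6) + f(12)) = ½(0.0277778 + 0.00694444) = 0.0173611.
Running total after boundary: 0.100694.
k=1: B_{2}/(2)! × [f^{(1)}(12) − f^{(1)}(6)] = 1/12 × (-0.00115741 − (-0.00925926)) = 0.000675154.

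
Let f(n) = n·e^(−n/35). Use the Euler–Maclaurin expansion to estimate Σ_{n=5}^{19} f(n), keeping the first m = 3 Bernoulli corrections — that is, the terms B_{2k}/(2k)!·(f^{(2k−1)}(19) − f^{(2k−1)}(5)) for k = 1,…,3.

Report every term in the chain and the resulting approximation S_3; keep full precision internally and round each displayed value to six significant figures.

S_3 ≈ 123.025

Integral: ∫_5^19 x·e^(−x/35) dx = 115.377.
Endpoint term: (f(5) + f(19))/2 = (4.33439 + 11.0406)/2 = 7.68751.
So far: 123.065.
k=1: B_{2}/(2)! × [f^{(1)}(19) − f^{(1)}(5)] = 1/12 × (0.265639 − 0.743038) = -0.0397833.
Partial sum through k=1: 123.025.
k=2: B_{4}/(4)! × [f^{(3)}(19) − f^{(3)}(5)] = −1/720 × (0.00116556 − 0.00202187) = 1.18932e-06.
Partial sum through k=2: 123.025.
k=3: B_{6}/(6)! × [f^{(5)}(19) − f^{(5)}(5)] = 1/30240 × (1.72594e-06 − 2.80586e-06) = -3.57119e-11.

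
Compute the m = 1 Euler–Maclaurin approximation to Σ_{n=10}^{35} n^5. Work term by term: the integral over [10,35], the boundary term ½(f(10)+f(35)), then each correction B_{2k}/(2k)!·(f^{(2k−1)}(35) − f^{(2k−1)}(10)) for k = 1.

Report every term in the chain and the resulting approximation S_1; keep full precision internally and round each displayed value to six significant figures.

S_1 ≈ 3.33143e+08

Integral: ∫_10^35 x^5 dx = 3.06211e+08.
Boundary: ½(f(10) + f(35)) = ½(100000 + 5.25219e+07) = 2.63109e+07.
So far: 3.32522e+08.
Correction k=1: B_{2}/2! · (f^{(1)}(35) − f^{(1)}(10)) = 1/12 · (7.50312e+06 − 50000.0) = 621094.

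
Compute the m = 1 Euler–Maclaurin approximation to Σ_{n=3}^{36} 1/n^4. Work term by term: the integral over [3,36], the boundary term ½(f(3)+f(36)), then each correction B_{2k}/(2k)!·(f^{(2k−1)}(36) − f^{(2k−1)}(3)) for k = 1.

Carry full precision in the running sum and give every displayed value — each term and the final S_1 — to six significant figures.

S_1 ≈ 0.0198834

∫_3^36 1/x^4 dx evaluates to 0.0123385.
½[f(3) + f(36)] = ½[0.0123457 + 5.95374e-07] = 0.00617314.
Running total after boundary: 0.0185117.
Order-1 term: 1/12 · (-6.61527e-08 − (-0.0164609)) = 0.00137174.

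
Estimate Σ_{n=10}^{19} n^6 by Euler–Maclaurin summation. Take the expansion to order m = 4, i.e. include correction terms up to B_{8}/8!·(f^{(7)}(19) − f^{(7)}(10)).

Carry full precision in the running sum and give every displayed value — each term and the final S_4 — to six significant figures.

∫_10^19 x^6 dx evaluates to 1.26267e+08.
Endpoint term: (f(10) + f(19))/2 = (1.00000e+06 + 4.70459e+07)/2 = 2.40229e+07.
Integral + boundary = 1.50290e+08.
Order-1 term: 1/12 · (1.48566e+07 − 600000) = 1.18805e+06.
Partial sum through k=1: 1.51478e+08.
Order-2 term: −1/720 · (823080 − 120000) = -976.500.
Partial sum through k=2: 1.51477e+08.
Order-3 term: 1/30240 · (13680.0 − 7200.00) = 0.214286.
Partial sum through k=3: 1.51477e+08.
Order-4 term: −1/1209600 · (0.00000 − 0.00000) = 0.00000.

S_4 ≈ 1.51477e+08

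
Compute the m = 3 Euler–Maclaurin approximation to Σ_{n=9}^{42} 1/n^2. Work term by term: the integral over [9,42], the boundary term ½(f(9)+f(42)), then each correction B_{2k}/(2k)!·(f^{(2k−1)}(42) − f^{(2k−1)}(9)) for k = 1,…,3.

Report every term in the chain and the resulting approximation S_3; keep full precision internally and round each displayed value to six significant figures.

Integral: ∫_9^42 1/x^2 dx = 0.0873016.
Boundary: ½(f(9) + f(42)) = ½(0.0123457 + 0.000566893) = 0.00645629.
Integral + boundary = 0.0937579.
Order-1 term: 1/12 · (-2.69949e-05 − (-0.00274348)) = 0.000226374.
Running total after k=1: 0.0939842.
Order-2 term: −1/720 · (-1.83639e-07 − (-0.000406442)) = -5.64248e-07.
Running total after k=2: 0.0939837.
Order-3 term: 1/30240 · (-3.12311e-09 − (-0.000150534)) = 4.97788e-09.

S_3 ≈ 0.0939837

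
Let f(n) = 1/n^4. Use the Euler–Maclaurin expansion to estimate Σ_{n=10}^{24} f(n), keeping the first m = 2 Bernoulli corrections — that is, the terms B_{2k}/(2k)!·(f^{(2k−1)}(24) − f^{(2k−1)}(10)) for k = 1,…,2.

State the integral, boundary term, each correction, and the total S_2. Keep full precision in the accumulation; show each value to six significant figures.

∫_10^24 1/x^4 dx evaluates to 0.000309221.
½[f(10) + f(24)] = ½[0.000100000 + 3.01408e-06] = 5.15070e-05.
Integral + boundary = 0.000360728.
k=1: B_{2}/(2)! × [f^{(1)}(24) − f^{(1)}(10)] = 1/12 × (-5.02347e-07 − (-4.00000e-05)) = 3.29147e-06.
Partial sum through k=1: 0.000364019.
k=2: B_{4}/(4)! × [f^{(3)}(24) − f^{(3)}(10)] = −1/720 × (-2.61639e-08 − (-1.20000e-05)) = -1.66303e-08.

S_2 ≈ 0.000364003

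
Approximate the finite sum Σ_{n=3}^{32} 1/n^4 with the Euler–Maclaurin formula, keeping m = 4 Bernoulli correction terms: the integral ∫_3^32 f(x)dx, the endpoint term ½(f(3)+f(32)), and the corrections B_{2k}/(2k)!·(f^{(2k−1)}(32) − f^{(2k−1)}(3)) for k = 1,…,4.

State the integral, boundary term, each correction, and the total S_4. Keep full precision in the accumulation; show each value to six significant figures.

S_4 ≈ 0.0198128

Integral: ∫_3^32 1/x^4 dx = 0.0123355.
Endpoint term: (f(3) + f(32))/2 = (0.0123457 + 9.53674e-07)/2 = 0.00617332.
So far: 0.0185088.
Correction k=1: B_{2}/2! · (f^{(1)}(32) − f^{(1)}(3)) = 1/12 · (-1.19209e-07 − (-0.0164609)) = 0.00137173.
After k=1: 0.0198806.
Correction k=2: B_{4}/4! · (f^{(3)}(32) − f^{(3)}(3)) = −1/720 · (-3.49246e-09 − (-0.0548697)) = -7.62079e-05.
After k=2: 0.0198043.
Correction k=3: B_{6}/6! · (f^{(5)}(32) − f^{(5)}(3)) = 1/30240 · (-1.90994e-10 − (-0.341411)) = 1.12901e-05.
After k=3: 0.0198156.
Correction k=4: B_{8}/8! · (f^{(7)}(32) − f^{(7)}(3)) = −1/1209600 · (-1.67866e-11 − (-3.41411)) = -2.82251e-06.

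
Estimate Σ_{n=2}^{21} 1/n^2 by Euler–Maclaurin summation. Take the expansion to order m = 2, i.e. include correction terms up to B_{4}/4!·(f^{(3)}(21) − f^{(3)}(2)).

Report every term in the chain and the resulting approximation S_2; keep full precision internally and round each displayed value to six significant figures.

S_2 ≈ 0.598288

Integral: ∫_2^21 1/x^2 dx = 0.452381.
Endpoint term: (f(2) + f(21))/2 = (0.250000 + 0.00226757)/2 = 0.126134.
Integral + boundary = 0.578515.
Correction k=1: B_{2}/2! · (f^{(1)}(21) − f^{(1)}(2)) = 1/12 · (-0.000215959 − (-0.250000)) = 0.0208153.
After k=1: 0.599330.
Correction k=2: B_{4}/4! · (f^{(3)}(21) − f^{(3)}(2)) = −1/720 · (-5.87645e-06 − (-0.750000)) = -0.00104166.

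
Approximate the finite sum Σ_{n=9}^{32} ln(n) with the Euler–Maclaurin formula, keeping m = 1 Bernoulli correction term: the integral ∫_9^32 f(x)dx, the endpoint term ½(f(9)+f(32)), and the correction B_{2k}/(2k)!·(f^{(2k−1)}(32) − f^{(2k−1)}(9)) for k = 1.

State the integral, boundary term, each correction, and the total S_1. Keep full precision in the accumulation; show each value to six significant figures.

S_1 ≈ 70.9534

Integral: ∫_9^32 ln(x) dx = 68.1285.
Endpoint term: (f(9) + f(32))/2 = (2.19722 + 3.46574)/2 = 2.83148.
Running total after boundary: 70.9600.
k=1: B_{2}/(2)! × [f^{(1)}(32) − f^{(1)}(9)] = 1/12 × (0.0312500 − 0.111111) = -0.00665509.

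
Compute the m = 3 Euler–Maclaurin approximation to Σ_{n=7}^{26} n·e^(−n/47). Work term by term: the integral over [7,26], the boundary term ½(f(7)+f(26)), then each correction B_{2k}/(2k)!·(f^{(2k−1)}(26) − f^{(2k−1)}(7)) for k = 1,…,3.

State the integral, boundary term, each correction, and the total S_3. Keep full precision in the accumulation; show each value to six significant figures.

Integral: ∫_7^26 x·e^(−x/47) dx = 213.595.
Boundary: ½(f(7) + f(26)) = ½(6.03137 + 14.9529) = 10.4921.
Running total after boundary: 224.087.
Order-1 term: 1/12 · (0.256965 − 0.733297) = -0.0396944.
Running total after k=1: 224.047.
Order-2 term: −1/720 · (0.000637025 − 0.00111206) = 6.59774e-07.
Running total after k=2: 224.047.
Order-3 term: 1/30240 · (5.24094e-07 − 8.56571e-07) = -1.09946e-11.

S_3 ≈ 224.047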